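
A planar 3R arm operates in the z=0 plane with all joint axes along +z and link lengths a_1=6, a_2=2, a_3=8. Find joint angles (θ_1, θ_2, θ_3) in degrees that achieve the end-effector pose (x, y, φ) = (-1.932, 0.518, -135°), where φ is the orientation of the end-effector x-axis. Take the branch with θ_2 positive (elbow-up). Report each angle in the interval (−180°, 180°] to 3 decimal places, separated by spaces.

wrist centre = target − a_3·(cos φ, sin φ) = (3.7249, 6.1749)
cos θ_2 = (52.0034−6²−2²)/(2·6·2) = 0.5001; θ_2 = 59.9907° (elbow-up)
β = atan2(6.1749,3.7249) = 58.9004°; ψ = atan2(1.7319,7.0003) = 13.8961°
θ_1 = β − ψ = 45.0043°
θ_3 = φ − θ_1 − θ_2 = 120.0050° (wrapped to (-180°,180°])

45.004 59.991 120.005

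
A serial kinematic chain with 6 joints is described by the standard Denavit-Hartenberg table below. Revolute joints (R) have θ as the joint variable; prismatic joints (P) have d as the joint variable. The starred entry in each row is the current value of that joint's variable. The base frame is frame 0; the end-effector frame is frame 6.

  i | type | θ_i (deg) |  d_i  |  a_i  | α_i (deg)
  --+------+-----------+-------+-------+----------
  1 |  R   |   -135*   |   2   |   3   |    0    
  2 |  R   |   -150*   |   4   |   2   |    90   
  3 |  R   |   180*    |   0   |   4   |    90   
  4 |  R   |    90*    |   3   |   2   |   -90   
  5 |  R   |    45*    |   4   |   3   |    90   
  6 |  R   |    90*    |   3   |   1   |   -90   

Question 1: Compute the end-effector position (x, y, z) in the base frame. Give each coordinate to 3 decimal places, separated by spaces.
after link 1: o_1 = (-2.1213, -2.1213, 2.0000)
after link 2: o_2 = (-1.6037, -0.1895, 6.0000)
after link 3: o_3 = (-2.6390, -4.0532, 6.0000)
after link 4: o_4 = (-0.7071, -4.5708, 9.0000)
after link 5: o_5 = (2.3772, -1.2561, 6.8787)
after link 6: o_6 = (4.6851, -0.8393, 9.0000)

4.685 -0.839 9.000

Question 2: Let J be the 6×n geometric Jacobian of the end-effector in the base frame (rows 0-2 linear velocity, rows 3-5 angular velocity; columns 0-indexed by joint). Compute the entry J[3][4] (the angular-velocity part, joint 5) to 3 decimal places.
0.259

axis z_4 = (0.2588,0.9659,-0.0000); lever o_n−o_4 = (5.3922,3.7316,0.0000)
cross product → J_v[:, 4] = (0.0000,-0.0000,-4.2426)
J_ω[:, 4] = z_4
entry J[3][4] = 0.2588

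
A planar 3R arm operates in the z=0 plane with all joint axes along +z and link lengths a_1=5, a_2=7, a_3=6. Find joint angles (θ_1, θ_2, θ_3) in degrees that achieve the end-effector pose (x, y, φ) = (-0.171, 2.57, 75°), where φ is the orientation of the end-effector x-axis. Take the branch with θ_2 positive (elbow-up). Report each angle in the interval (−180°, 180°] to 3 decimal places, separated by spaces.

134.991 150.003 150.006

wrist centre = target − a_3·(cos φ, sin φ) = (-1.7239, -3.2256)
cos θ_2 = (13.3761−5²−7²)/(2·5·7) = -0.8661; θ_2 = 150.0035° (elbow-up)
β = atan2(-3.2256,-1.7239) = -118.1225°; ψ = atan2(3.4996,-1.0624) = 106.8868°
θ_1 = β − ψ = -225.0094°
θ_3 = φ − θ_1 − θ_2 = 150.0059° (wrapped to (-180°,180°])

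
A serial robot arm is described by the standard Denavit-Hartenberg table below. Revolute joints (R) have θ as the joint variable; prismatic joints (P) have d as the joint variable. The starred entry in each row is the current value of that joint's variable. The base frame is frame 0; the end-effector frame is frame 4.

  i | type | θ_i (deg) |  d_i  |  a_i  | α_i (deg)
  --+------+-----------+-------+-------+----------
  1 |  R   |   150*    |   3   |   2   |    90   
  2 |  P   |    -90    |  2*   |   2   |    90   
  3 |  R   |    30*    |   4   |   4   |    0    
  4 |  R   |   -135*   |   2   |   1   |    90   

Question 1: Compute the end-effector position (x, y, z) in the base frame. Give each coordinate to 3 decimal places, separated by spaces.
after link 1: o_1 = (-1.7321, 1.0000, 3.0000)
after link 2: o_2 = (-0.7321, 2.7321, 1.0000)
after link 3: o_3 = (3.7321, 2.4641, -2.4641)
after link 4: o_4 = (4.9811, 0.6276, -2.2053)

4.981 0.628 -2.205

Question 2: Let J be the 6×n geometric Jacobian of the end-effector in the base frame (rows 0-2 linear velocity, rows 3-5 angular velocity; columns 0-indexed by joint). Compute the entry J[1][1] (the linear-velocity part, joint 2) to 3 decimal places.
0.866

prismatic axis z_1 = (0.5000,0.8660,0.0000)
J_v[:, 1] = z_1; J_ω[:, 1] = (0,0,0)
entry J[1][1] = 0.8660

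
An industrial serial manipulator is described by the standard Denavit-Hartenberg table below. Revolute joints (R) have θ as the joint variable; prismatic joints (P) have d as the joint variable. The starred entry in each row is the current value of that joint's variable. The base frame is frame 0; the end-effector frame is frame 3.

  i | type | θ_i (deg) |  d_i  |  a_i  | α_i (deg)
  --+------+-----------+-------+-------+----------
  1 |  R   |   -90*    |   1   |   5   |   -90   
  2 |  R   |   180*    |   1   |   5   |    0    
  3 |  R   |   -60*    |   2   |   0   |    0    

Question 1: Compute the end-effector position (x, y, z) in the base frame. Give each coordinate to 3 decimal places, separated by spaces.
after link 1: o_1 = (0.0000, -5.0000, 1.0000)
after link 2: o_2 = (1.0000, 0.0000, 1.0000)
after link 3: o_3 = (3.0000, 0.0000, 1.0000)

3.000 0.000 1.000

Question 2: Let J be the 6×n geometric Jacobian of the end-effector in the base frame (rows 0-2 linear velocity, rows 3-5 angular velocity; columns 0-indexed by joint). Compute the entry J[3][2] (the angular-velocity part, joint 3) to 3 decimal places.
axis z_2 = (1.0000,0.0000,0.0000); lever o_n−o_2 = (2.0000,0.0000,0.0000)
cross product → J_v[:, 2] = (-0.0000,0.0000,-0.0000)
J_ω[:, 2] = z_2
entry J[3][2] = 1.0000

1.000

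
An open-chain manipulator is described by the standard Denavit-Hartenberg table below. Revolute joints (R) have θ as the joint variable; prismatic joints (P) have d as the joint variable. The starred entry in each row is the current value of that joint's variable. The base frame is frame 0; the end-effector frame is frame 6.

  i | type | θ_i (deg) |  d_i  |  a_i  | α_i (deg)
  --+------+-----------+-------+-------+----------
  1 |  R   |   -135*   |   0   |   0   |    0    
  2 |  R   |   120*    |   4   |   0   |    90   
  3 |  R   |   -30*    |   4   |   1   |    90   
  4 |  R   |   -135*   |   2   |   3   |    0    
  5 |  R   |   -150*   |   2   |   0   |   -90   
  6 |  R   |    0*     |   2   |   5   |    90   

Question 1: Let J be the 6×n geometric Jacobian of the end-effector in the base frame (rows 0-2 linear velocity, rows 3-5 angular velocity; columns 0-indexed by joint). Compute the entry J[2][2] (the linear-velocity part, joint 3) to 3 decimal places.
-3.523

axis z_2 = (-0.2588,-0.9659,0.0000); lever o_n−o_2 = (-5.2736,-6.0678,-2.5846)
cross product → J_v[:, 2] = (2.4965,-0.6689,-3.5234)
J_ω[:, 2] = z_2
entry J[2][2] = -3.5234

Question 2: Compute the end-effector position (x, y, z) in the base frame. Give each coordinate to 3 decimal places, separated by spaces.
after link 1: o_1 = (0.0000, 0.0000, 0.0000)
after link 2: o_2 = (0.0000, 0.0000, 4.0000)
after link 3: o_3 = (-0.1988, -4.0878, 3.5000)
after link 4: o_4 = (-2.3902, -1.3045, 2.8286)
after link 5: o_5 = (-3.3561, -1.0457, 1.0966)
after link 6: o_6 = (-5.2736, -6.0678, 1.4154)

-5.274 -6.068 1.415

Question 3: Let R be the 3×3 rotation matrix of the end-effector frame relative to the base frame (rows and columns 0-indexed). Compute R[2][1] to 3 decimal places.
0.483

End-effector y-axis (col 1 of R) = (-0.8750,-0.0335,0.4830)
R[2][1] = 0.4830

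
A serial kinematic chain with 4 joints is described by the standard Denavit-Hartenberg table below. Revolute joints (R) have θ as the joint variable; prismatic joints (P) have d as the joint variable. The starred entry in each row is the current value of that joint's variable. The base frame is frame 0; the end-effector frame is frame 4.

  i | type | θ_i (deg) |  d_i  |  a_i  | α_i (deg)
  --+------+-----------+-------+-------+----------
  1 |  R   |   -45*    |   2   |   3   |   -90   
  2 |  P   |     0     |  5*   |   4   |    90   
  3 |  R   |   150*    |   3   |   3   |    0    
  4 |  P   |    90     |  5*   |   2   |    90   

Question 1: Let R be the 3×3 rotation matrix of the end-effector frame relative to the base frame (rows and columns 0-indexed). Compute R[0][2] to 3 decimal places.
End-effector z-axis (col 2 of R) = (-0.2588,0.9659,0.0000)
R[0][2] = -0.2588

-0.259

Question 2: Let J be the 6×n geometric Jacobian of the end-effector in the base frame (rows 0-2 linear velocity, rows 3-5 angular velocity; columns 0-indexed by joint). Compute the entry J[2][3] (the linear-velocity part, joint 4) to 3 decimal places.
1.000

prismatic axis z_3 = (0.0000,0.0000,1.0000)
J_v[:, 3] = z_3; J_ω[:, 3] = (0,0,0)
entry J[2][3] = 1.0000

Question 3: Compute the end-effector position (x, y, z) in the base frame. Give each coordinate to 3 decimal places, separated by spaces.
after link 1: o_1 = (2.1213, -2.1213, 2.0000)
after link 2: o_2 = (8.4853, -1.4142, 2.0000)
after link 3: o_3 = (7.7088, 1.4836, 5.0000)
after link 4: o_4 = (5.7770, 0.9659, 10.0000)

5.777 0.966 10.000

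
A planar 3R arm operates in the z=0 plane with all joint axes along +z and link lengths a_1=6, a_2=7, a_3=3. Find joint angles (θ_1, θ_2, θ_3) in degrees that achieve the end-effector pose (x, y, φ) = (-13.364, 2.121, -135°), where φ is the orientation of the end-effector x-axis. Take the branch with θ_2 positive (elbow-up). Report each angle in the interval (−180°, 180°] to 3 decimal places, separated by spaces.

wrist centre = target − a_3·(cos φ, sin φ) = (-11.2427, 4.2423)
cos θ_2 = (144.3951−6²−7²)/(2·6·7) = 0.7071; θ_2 = 45.0018° (elbow-up)
β = atan2(4.2423,-11.2427) = 159.3265°; ψ = atan2(4.9499,10.9496) = 24.3259°
θ_1 = β − ψ = 135.0005°
θ_3 = φ − θ_1 − θ_2 = 44.9977° (wrapped to (-180°,180°])

135.001 45.002 44.998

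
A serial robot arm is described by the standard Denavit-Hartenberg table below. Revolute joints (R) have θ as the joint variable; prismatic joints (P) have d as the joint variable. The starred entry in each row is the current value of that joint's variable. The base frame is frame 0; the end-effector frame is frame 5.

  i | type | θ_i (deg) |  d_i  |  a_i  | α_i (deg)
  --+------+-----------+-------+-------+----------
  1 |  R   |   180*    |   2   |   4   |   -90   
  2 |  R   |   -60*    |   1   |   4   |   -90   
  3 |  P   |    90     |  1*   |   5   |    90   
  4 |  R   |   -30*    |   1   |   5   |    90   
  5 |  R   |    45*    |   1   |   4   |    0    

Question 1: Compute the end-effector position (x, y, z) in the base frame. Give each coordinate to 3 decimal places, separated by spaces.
-4.640 10.280 10.670

after link 1: o_1 = (-4.0000, 0.0000, 2.0000)
after link 2: o_2 = (-6.0000, -1.0000, 5.4641)
after link 3: o_3 = (-6.8660, 4.0000, 4.9641)
after link 4: o_4 = (-5.2010, 8.3301, 7.0801)
after link 5: o_5 = (-4.6404, 10.2796, 10.6697)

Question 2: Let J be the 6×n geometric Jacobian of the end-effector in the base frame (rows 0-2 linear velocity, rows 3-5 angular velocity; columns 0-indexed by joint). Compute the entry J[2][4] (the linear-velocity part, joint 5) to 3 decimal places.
axis z_4 = (0.7500,-0.5000,0.4330); lever o_n−o_4 = (0.5605,1.9495,3.5896)
cross product → J_v[:, 4] = (-2.6390,-2.4495,1.7424)
J_ω[:, 4] = z_4
entry J[2][4] = 1.7424

1.742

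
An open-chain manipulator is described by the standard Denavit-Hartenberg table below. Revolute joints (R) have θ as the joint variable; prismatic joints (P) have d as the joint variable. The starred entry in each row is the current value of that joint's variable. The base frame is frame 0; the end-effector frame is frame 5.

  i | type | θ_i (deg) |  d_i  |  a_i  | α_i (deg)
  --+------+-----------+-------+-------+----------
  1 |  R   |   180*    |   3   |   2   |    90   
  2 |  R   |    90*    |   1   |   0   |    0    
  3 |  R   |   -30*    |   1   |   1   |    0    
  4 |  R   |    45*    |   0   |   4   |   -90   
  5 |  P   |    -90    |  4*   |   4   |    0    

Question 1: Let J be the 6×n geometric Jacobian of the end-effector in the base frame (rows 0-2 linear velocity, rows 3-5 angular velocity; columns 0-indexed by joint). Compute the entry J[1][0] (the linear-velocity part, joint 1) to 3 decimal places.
2.399

axis z_0 = ẑ; lever o_n−o_0 = (2.3990,6.0000,6.6945)
cross product → J_v[:, 0] = (-6.0000,2.3990,0.0000)
J_ω[:, 0] = z_0
entry J[1][0] = 2.3990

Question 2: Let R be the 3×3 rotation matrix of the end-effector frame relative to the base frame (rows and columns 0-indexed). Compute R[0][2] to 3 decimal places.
0.966

End-effector z-axis (col 2 of R) = (0.9659,-0.0000,-0.2588)
R[0][2] = 0.9659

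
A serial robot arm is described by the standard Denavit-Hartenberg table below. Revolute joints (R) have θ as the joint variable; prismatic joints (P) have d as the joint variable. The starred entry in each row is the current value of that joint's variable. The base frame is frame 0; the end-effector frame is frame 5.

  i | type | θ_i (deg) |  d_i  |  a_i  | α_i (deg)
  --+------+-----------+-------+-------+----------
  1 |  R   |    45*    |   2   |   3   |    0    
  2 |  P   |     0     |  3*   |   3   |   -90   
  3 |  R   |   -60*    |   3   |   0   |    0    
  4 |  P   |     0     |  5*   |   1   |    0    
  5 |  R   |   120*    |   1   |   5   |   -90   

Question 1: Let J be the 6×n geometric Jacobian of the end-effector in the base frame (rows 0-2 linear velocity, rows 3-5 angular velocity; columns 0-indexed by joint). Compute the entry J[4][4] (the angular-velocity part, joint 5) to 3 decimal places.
axis z_4 = (-0.7071,0.7071,0.0000); lever o_n−o_4 = (1.0607,2.4749,-4.3301)
cross product → J_v[:, 4] = (-3.0619,-3.0619,-2.5000)
J_ω[:, 4] = z_4
entry J[4][4] = 0.7071

0.707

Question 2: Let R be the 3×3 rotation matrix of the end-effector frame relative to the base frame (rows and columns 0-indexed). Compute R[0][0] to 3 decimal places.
End-effector x-axis (col 0 of R) = (0.3536,0.3536,-0.8660)
R[0][0] = 0.3536

0.354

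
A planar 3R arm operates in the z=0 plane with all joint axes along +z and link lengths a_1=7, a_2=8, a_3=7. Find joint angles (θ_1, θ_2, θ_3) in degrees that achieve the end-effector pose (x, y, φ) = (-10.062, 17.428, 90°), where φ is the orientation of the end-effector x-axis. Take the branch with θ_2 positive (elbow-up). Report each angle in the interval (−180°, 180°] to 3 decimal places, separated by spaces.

wrist centre = target − a_3·(cos φ, sin φ) = (-10.0620, 10.4280)
cos θ_2 = (209.9870−7²−8²)/(2·7·8) = 0.8660; θ_2 = 30.0080° (elbow-up)
β = atan2(10.4280,-10.0620) = 133.9767°; ψ = atan2(4.0010,13.9276) = 16.0277°
θ_1 = β − ψ = 117.9490°
θ_3 = φ − θ_1 − θ_2 = -57.9570° (wrapped to (-180°,180°])

117.949 30.008 -57.957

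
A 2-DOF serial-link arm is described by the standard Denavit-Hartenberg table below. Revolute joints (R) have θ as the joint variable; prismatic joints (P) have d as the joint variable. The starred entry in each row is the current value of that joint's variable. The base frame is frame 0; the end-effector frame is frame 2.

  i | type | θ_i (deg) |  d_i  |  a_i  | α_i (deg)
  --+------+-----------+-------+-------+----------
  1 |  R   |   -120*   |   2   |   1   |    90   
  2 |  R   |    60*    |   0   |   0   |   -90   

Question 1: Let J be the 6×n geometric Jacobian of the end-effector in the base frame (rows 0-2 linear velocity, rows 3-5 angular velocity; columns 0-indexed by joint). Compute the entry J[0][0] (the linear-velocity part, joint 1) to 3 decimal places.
0.866

axis z_0 = ẑ; lever o_n−o_0 = (-0.5000,-0.8660,2.0000)
cross product → J_v[:, 0] = (0.8660,-0.5000,0.0000)
J_ω[:, 0] = z_0
entry J[0][0] = 0.8660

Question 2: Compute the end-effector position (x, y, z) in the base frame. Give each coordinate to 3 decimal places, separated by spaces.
after link 1: o_1 = (-0.5000, -0.8660, 2.0000)
after link 2: o_2 = (-0.5000, -0.8660, 2.0000)

-0.500 -0.866 2.000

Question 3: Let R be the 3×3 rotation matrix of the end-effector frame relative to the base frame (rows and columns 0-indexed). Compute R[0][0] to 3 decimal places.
-0.250

End-effector x-axis (col 0 of R) = (-0.2500,-0.4330,0.8660)
R[0][0] = -0.2500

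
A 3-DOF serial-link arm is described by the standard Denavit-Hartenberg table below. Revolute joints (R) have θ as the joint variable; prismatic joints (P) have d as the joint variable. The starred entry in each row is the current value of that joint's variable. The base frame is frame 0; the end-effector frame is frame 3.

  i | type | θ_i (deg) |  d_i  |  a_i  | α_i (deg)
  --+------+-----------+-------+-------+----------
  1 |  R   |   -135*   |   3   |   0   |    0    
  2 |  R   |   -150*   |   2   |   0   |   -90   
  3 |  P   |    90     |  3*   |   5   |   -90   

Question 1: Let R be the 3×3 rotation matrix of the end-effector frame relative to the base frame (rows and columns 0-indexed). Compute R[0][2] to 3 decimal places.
End-effector z-axis (col 2 of R) = (-0.2588,-0.9659,-0.0000)
R[0][2] = -0.2588

-0.259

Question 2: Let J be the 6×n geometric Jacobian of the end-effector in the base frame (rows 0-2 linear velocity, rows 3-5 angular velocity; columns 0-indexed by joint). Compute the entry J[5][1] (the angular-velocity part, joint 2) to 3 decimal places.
axis z_1 = (0.0000,0.0000,1.0000); lever o_n−o_1 = (-2.8978,0.7765,-3.0000)
cross product → J_v[:, 1] = (-0.7765,-2.8978,0.0000)
J_ω[:, 1] = z_1
entry J[5][1] = 1.0000

1.000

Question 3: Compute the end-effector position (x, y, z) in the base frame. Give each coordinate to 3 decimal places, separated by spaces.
after link 1: o_1 = (0.0000, 0.0000, 3.0000)
after link 2: o_2 = (0.0000, 0.0000, 5.0000)
after link 3: o_3 = (-2.8978, 0.7765, 0.0000)

-2.898 0.776 0.000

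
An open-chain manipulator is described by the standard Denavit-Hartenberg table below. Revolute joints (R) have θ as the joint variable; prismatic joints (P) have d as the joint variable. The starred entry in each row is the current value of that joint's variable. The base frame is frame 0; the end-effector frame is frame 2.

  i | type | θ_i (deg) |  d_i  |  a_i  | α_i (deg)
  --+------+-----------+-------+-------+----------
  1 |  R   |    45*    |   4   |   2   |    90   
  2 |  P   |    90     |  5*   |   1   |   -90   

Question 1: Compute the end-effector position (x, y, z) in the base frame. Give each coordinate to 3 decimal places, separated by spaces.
after link 1: o_1 = (1.4142, 1.4142, 4.0000)
after link 2: o_2 = (4.9497, -2.1213, 5.0000)

4.950 -2.121 5.000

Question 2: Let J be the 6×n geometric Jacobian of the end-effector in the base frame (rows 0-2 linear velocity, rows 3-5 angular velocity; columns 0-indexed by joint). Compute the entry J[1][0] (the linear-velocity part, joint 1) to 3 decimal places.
axis z_0 = ẑ; lever o_n−o_0 = (4.9497,-2.1213,5.0000)
cross product → J_v[:, 0] = (2.1213,4.9497,-0.0000)
J_ω[:, 0] = z_0
entry J[1][0] = 4.9497

4.950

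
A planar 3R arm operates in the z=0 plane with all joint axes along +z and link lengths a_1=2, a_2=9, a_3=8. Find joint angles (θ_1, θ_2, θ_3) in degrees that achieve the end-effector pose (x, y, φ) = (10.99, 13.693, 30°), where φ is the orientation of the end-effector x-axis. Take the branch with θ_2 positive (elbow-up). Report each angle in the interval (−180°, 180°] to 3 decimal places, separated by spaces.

29.991 45.008 -44.999

wrist centre = target − a_3·(cos φ, sin φ) = (4.0618, 9.6930)
cos θ_2 = (110.4524−2²−9²)/(2·2·9) = 0.7070; θ_2 = 45.0077° (elbow-up)
β = atan2(9.6930,4.0618) = 67.2642°; ψ = atan2(6.3648,8.3631) = 37.2732°
θ_1 = β − ψ = 29.9909°
θ_3 = φ − θ_1 − θ_2 = -44.9986° (wrapped to (-180°,180°])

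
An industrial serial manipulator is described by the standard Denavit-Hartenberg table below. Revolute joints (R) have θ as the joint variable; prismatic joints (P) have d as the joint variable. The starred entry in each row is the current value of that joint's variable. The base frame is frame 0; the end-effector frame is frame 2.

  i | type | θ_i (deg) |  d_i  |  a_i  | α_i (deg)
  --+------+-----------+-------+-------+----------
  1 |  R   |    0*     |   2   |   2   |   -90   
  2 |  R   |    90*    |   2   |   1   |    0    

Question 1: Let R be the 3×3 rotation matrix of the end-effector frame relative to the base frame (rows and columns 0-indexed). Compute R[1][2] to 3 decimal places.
End-effector z-axis (col 2 of R) = (0.0000,1.0000,0.0000)
R[1][2] = 1.0000

1.000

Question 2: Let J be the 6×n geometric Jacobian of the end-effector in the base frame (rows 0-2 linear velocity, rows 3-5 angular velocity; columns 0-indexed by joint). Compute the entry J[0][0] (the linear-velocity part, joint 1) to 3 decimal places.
-2.000

axis z_0 = ẑ; lever o_n−o_0 = (2.0000,2.0000,1.0000)
cross product → J_v[:, 0] = (-2.0000,2.0000,0.0000)
J_ω[:, 0] = z_0
entry J[0][0] = -2.0000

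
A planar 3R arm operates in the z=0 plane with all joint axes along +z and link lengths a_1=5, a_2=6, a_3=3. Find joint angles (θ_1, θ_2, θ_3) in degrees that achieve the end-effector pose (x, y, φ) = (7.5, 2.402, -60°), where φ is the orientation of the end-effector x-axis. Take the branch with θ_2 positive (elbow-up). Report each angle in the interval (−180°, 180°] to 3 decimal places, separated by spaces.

-10.388 89.999 -139.611

wrist centre = target − a_3·(cos φ, sin φ) = (6.0000, 5.0001)
cos θ_2 = (61.0008−5²−6²)/(2·5·6) = 0.0000; θ_2 = 89.9993° (elbow-up)
β = atan2(5.0001,6.0000) = 39.8060°; ψ = atan2(6.0000,5.0001) = 50.1940°
θ_1 = β − ψ = -10.3880°
θ_3 = φ − θ_1 − θ_2 = -139.6113° (wrapped to (-180°,180°])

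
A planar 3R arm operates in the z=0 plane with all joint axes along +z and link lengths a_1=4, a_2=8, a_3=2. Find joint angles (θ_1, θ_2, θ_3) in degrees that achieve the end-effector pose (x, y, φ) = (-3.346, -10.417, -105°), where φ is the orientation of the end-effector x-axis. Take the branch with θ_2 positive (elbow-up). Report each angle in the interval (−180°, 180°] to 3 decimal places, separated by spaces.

-171.872 90.002 -23.131

wrist centre = target − a_3·(cos φ, sin φ) = (-2.8284, -8.4851)
cos θ_2 = (79.9974−4²−8²)/(2·4·8) = -0.0000; θ_2 = 90.0024° (elbow-up)
β = atan2(-8.4851,-2.8284) = -108.4348°; ψ = atan2(8.0000,3.9997) = 63.4368°
θ_1 = β − ψ = -171.8717°
θ_3 = φ − θ_1 − θ_2 = -23.1307° (wrapped to (-180°,180°])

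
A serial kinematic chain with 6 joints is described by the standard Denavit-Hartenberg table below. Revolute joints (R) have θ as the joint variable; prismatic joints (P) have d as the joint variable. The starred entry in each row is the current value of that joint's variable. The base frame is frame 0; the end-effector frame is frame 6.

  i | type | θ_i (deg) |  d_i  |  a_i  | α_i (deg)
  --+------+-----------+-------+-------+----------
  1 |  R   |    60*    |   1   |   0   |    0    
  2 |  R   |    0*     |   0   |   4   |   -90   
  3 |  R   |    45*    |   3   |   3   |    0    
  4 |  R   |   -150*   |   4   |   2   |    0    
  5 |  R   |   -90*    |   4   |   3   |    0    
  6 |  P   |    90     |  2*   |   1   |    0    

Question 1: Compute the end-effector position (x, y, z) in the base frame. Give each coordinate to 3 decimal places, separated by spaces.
-10.035 8.619 1.000

after link 1: o_1 = (0.0000, 0.0000, 1.0000)
after link 2: o_2 = (2.0000, 3.4641, 1.0000)
after link 3: o_3 = (0.4626, 6.8012, -1.1213)
after link 4: o_4 = (-3.2603, 8.3529, 0.8105)
after link 5: o_5 = (-8.1733, 7.8434, 0.0341)
after link 6: o_6 = (-10.0348, 8.6192, 1.0000)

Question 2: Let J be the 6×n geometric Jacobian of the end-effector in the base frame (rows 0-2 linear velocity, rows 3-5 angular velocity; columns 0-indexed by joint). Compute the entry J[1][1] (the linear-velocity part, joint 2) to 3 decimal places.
-10.035

axis z_1 = (0.0000,0.0000,1.0000); lever o_n−o_1 = (-10.0348,8.6192,0.0000)
cross product → J_v[:, 1] = (-8.6192,-10.0348,0.0000)
J_ω[:, 1] = z_1
entry J[1][1] = -10.0348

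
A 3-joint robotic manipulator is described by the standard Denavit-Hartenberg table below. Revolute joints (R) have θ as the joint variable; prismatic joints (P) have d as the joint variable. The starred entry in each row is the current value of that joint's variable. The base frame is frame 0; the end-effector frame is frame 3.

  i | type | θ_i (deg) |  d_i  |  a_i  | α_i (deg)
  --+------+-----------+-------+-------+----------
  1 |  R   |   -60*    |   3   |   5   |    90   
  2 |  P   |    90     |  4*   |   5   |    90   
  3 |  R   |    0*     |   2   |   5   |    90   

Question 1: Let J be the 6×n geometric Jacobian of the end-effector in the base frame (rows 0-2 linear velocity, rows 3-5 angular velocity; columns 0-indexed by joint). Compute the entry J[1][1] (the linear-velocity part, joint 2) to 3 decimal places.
prismatic axis z_1 = (-0.8660,-0.5000,0.0000)
J_v[:, 1] = z_1; J_ω[:, 1] = (0,0,0)
entry J[1][1] = -0.5000

-0.500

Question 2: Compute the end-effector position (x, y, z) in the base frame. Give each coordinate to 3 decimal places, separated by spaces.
0.036 -8.062 13.000

after link 1: o_1 = (2.5000, -4.3301, 3.0000)
after link 2: o_2 = (-0.9641, -6.3301, 8.0000)
after link 3: o_3 = (0.0359, -8.0622, 13.0000)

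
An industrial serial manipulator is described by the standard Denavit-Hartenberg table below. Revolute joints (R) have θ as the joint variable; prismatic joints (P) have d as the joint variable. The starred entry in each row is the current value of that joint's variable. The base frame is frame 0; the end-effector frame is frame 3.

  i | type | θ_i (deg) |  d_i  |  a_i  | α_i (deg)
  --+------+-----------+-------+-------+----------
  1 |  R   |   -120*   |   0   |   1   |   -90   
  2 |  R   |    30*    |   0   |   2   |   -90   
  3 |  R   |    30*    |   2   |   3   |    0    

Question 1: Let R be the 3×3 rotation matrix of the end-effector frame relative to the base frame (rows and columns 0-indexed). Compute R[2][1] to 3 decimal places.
End-effector y-axis (col 1 of R) = (-0.5335,0.8080,0.2500)
R[2][1] = 0.2500

0.250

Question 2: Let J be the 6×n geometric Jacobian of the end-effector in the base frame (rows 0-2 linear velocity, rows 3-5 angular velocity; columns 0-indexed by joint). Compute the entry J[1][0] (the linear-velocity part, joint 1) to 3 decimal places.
-3.290

axis z_0 = ẑ; lever o_n−o_0 = (-3.2901,-2.6986,-4.0311)
cross product → J_v[:, 0] = (2.6986,-3.2901,0.0000)
J_ω[:, 0] = z_0
entry J[1][0] = -3.2901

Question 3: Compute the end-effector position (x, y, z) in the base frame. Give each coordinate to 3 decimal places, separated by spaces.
-3.290 -2.699 -4.031

after link 1: o_1 = (-0.5000, -0.8660, 0.0000)
after link 2: o_2 = (-1.3660, -2.3660, -1.0000)
after link 3: o_3 = (-3.2901, -2.6986, -4.0311)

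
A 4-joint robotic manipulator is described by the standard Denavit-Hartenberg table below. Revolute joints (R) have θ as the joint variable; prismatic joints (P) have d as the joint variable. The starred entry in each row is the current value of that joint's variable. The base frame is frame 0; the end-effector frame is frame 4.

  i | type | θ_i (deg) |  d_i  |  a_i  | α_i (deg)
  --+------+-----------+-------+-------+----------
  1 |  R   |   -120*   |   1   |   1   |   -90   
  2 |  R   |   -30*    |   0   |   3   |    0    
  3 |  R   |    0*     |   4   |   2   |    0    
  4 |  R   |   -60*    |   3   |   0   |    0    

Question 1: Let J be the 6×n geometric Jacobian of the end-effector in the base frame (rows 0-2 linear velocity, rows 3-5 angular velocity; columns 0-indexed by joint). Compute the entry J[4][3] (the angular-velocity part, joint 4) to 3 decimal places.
-0.500

axis z_3 = (0.8660,-0.5000,0.0000); lever o_n−o_3 = (2.5981,-1.5000,0.0000)
cross product → J_v[:, 3] = (0.0000,0.0000,0.0000)
J_ω[:, 3] = z_3
entry J[4][3] = -0.5000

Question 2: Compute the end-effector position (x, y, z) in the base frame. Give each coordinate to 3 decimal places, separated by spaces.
after link 1: o_1 = (-0.5000, -0.8660, 1.0000)
after link 2: o_2 = (-1.7990, -3.1160, 2.5000)
after link 3: o_3 = (0.7990, -6.6160, 3.5000)
after link 4: o_4 = (3.3971, -8.1160, 3.5000)

3.397 -8.116 3.500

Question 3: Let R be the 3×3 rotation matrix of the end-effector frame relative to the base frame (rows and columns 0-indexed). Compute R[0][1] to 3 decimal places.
-0.500

End-effector y-axis (col 1 of R) = (-0.5000,-0.8660,-0.0000)
R[0][1] = -0.5000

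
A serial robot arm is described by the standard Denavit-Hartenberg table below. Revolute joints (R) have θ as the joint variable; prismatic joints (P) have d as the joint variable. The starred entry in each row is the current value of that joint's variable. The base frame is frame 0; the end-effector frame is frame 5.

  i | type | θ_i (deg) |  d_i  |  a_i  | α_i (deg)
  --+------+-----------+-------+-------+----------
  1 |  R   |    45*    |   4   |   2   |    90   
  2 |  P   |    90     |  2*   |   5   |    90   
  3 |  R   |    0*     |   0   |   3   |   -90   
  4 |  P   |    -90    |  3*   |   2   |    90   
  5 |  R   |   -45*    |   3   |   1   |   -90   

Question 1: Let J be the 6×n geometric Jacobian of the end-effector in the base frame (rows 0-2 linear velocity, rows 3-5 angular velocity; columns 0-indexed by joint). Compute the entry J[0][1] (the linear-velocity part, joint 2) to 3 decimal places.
prismatic axis z_1 = (0.7071,-0.7071,0.0000)
J_v[:, 1] = z_1; J_ω[:, 1] = (0,0,0)
entry J[0][1] = 0.7071

0.707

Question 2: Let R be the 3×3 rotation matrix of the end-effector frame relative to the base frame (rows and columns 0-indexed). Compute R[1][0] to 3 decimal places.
End-effector x-axis (col 0 of R) = (0.0000,1.0000,-0.0000)
R[1][0] = 1.0000

1.000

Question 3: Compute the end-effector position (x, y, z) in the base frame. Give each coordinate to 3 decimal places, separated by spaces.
after link 1: o_1 = (1.4142, 1.4142, 4.0000)
after link 2: o_2 = (2.8284, 0.0000, 9.0000)
after link 3: o_3 = (2.8284, 0.0000, 12.0000)
after link 4: o_4 = (6.3640, -0.7071, 12.0000)
after link 5: o_5 = (6.3640, 0.2929, 9.0000)

6.364 0.293 9.000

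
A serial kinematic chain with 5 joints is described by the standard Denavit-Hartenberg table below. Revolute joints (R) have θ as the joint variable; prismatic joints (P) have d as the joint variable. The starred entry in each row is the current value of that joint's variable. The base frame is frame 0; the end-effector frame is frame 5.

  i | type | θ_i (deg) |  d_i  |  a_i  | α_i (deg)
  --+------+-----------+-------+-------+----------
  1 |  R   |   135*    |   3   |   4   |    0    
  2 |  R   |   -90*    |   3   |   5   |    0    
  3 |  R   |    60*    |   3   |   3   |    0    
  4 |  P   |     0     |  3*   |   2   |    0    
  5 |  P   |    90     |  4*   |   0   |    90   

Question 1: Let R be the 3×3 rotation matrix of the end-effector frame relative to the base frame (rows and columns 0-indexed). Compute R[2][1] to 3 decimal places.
End-effector y-axis (col 1 of R) = (0.0000,-0.0000,1.0000)
R[2][1] = 1.0000

1.000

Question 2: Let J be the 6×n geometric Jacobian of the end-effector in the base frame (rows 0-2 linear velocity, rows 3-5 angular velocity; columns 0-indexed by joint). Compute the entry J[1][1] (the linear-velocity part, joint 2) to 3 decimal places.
axis z_1 = (0.0000,0.0000,1.0000); lever o_n−o_1 = (2.2414,8.3652,13.0000)
cross product → J_v[:, 1] = (-8.3652,2.2414,0.0000)
J_ω[:, 1] = z_1
entry J[1][1] = 2.2414

2.241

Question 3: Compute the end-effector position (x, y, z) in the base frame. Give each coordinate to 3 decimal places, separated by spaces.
-0.587 11.194 16.000

after link 1: o_1 = (-2.8284, 2.8284, 3.0000)
after link 2: o_2 = (0.7071, 6.3640, 6.0000)
after link 3: o_3 = (-0.0694, 9.2617, 9.0000)
after link 4: o_4 = (-0.5870, 11.1936, 12.0000)
after link 5: o_5 = (-0.5870, 11.1936, 16.0000)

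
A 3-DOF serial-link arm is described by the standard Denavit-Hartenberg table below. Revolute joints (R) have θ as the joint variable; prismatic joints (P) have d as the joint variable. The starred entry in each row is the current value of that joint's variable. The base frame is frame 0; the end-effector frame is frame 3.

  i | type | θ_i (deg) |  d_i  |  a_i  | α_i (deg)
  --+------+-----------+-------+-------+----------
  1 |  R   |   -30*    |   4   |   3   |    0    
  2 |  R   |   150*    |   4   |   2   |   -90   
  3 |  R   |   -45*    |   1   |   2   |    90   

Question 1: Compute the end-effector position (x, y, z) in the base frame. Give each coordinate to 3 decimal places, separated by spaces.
after link 1: o_1 = (2.5981, -1.5000, 4.0000)
after link 2: o_2 = (1.5981, 0.2321, 8.0000)
after link 3: o_3 = (0.0249, 0.9568, 9.4142)

0.025 0.957 9.414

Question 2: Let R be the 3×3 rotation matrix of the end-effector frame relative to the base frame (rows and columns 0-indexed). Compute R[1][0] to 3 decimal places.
End-effector x-axis (col 0 of R) = (-0.3536,0.6124,0.7071)
R[1][0] = 0.6124

0.612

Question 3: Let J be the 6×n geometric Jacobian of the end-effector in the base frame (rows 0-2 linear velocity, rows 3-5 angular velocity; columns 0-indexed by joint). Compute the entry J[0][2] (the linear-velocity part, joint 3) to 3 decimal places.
-0.707

axis z_2 = (-0.8660,-0.5000,0.0000); lever o_n−o_2 = (-1.5731,0.7247,1.4142)
cross product → J_v[:, 2] = (-0.7071,1.2247,-1.4142)
J_ω[:, 2] = z_2
entry J[0][2] = -0.7071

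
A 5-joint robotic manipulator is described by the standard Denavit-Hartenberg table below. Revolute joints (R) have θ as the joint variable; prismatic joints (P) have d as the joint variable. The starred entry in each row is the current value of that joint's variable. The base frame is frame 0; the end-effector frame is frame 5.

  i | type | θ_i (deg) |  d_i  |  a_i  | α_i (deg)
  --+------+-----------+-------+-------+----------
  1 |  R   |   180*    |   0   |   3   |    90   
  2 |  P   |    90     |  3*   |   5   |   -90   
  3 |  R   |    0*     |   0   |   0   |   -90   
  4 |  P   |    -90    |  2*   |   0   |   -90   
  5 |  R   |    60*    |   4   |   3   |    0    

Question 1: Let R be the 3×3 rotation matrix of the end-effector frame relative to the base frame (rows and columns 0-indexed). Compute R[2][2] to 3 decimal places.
End-effector z-axis (col 2 of R) = (-0.0000,-0.0000,1.0000)
R[2][2] = 1.0000

1.000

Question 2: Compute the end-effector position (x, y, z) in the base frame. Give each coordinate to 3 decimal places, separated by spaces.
-1.500 3.598 9.000

after link 1: o_1 = (-3.0000, 0.0000, 0.0000)
after link 2: o_2 = (-3.0000, 3.0000, 5.0000)
after link 3: o_3 = (-3.0000, 3.0000, 5.0000)
after link 4: o_4 = (-3.0000, 1.0000, 5.0000)
after link 5: o_5 = (-1.5000, 3.5981, 9.0000)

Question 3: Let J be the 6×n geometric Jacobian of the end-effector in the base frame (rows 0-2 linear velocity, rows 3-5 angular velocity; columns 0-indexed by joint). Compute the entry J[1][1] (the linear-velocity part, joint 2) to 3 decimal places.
1.000

prismatic axis z_1 = (0.0000,1.0000,0.0000)
J_v[:, 1] = z_1; J_ω[:, 1] = (0,0,0)
entry J[1][1] = 1.0000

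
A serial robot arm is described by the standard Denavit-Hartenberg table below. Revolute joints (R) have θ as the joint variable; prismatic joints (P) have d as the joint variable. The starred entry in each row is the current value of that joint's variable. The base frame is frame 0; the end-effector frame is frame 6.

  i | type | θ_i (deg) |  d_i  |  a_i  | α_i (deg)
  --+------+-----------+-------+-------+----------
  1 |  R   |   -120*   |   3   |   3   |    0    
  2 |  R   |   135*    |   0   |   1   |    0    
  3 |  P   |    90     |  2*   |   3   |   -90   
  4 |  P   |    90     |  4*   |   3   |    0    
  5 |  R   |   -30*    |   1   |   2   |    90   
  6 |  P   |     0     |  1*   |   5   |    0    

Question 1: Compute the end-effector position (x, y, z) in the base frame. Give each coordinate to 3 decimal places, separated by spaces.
-7.270 3.482 -3.562

after link 1: o_1 = (-1.5000, -2.5981, 3.0000)
after link 2: o_2 = (-0.5341, -2.3393, 3.0000)
after link 3: o_3 = (-1.3105, 0.5585, 5.0000)
after link 4: o_4 = (-5.1742, -0.4768, 2.0000)
after link 5: o_5 = (-6.3990, 0.2304, 0.2679)
after link 6: o_6 = (-7.2702, 3.4817, -3.5622)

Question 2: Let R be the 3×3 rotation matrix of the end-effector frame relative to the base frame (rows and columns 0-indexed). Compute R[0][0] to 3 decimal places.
End-effector x-axis (col 0 of R) = (-0.1294,0.4830,-0.8660)
R[0][0] = -0.1294

-0.129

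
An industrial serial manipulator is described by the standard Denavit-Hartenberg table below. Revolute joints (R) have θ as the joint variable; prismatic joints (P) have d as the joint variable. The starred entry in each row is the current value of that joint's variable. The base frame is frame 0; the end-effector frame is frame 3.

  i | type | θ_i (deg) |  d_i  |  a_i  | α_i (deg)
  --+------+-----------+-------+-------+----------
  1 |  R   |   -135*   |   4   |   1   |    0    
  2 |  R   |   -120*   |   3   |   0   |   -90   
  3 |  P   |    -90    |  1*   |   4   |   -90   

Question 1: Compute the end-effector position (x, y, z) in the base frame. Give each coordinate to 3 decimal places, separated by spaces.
after link 1: o_1 = (-0.7071, -0.7071, 4.0000)
after link 2: o_2 = (-0.7071, -0.7071, 7.0000)
after link 3: o_3 = (-1.6730, -0.9659, 11.0000)

-1.673 -0.966 11.000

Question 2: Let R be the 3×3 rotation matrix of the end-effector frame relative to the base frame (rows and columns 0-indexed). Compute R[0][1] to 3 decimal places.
0.966

End-effector y-axis (col 1 of R) = (0.9659,0.2588,-0.0000)
R[0][1] = 0.9659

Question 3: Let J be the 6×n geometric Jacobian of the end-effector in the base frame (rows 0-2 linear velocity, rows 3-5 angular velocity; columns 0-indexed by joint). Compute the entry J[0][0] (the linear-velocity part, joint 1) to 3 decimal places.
axis z_0 = ẑ; lever o_n−o_0 = (-1.6730,-0.9659,11.0000)
cross product → J_v[:, 0] = (0.9659,-1.6730,0.0000)
J_ω[:, 0] = z_0
entry J[0][0] = 0.9659

0.966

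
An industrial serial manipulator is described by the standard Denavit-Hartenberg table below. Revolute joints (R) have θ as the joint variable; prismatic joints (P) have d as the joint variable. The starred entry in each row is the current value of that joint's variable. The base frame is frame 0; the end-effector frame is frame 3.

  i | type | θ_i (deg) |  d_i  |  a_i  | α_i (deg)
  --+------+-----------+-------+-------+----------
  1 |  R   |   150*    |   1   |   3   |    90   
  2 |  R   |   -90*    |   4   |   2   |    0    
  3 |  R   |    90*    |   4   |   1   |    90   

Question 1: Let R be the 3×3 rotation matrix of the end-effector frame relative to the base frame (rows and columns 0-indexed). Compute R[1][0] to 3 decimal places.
End-effector x-axis (col 0 of R) = (-0.8660,0.5000,0.0000)
R[1][0] = 0.5000

0.500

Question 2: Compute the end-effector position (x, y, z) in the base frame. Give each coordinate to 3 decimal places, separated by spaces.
0.536 8.928 -1.000

after link 1: o_1 = (-2.5981, 1.5000, 1.0000)
after link 2: o_2 = (-0.5981, 4.9641, -1.0000)
after link 3: o_3 = (0.5359, 8.9282, -1.0000)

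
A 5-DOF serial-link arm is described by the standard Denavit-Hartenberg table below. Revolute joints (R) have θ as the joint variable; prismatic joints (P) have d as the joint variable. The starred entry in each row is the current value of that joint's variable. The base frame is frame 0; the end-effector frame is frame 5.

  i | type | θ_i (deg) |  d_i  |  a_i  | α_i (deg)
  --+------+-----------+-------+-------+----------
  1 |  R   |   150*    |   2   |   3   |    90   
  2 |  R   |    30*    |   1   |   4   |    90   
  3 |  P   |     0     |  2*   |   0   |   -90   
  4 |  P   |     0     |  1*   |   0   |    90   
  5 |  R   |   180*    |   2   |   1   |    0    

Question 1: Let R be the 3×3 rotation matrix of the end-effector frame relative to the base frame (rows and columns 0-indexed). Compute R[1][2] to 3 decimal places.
0.250

End-effector z-axis (col 2 of R) = (-0.4330,0.2500,-0.8660)
R[1][2] = 0.2500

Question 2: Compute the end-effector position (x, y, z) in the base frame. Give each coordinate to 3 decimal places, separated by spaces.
-5.580 5.531 0.036

after link 1: o_1 = (-2.5981, 1.5000, 2.0000)
after link 2: o_2 = (-5.0981, 4.0981, 4.0000)
after link 3: o_3 = (-5.9641, 4.5981, 2.2679)
after link 4: o_4 = (-5.4641, 5.4641, 2.2679)
after link 5: o_5 = (-5.5801, 5.5311, 0.0359)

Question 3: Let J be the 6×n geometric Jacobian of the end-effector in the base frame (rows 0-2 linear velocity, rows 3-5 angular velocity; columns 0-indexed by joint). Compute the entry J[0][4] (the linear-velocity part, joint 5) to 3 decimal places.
axis z_4 = (-0.4330,0.2500,-0.8660); lever o_n−o_4 = (-0.1160,0.0670,-2.2321)
cross product → J_v[:, 4] = (-0.5000,-0.8660,-0.0000)
J_ω[:, 4] = z_4
entry J[0][4] = -0.5000

-0.500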